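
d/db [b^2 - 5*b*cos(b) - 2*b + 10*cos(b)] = 5*b*sin(b) + 2*b - 10*sin(b) - 5*cos(b) - 2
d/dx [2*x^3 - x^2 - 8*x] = 6*x^2 - 2*x - 8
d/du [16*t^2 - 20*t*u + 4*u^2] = -20*t + 8*u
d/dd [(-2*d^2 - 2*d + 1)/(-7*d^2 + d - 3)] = (-16*d^2 + 26*d + 5)/(49*d^4 - 14*d^3 + 43*d^2 - 6*d + 9)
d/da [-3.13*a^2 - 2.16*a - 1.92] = -6.26*a - 2.16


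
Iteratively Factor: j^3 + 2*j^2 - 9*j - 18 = (j + 2)*(j^2 - 9) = (j - 3)*(j + 2)*(j + 3)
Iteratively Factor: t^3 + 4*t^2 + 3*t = (t + 1)*(t^2 + 3*t) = (t + 1)*(t + 3)*(t)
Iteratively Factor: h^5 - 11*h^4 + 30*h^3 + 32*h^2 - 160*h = (h + 2)*(h^4 - 13*h^3 + 56*h^2 - 80*h) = (h - 5)*(h + 2)*(h^3 - 8*h^2 + 16*h) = (h - 5)*(h - 4)*(h + 2)*(h^2 - 4*h) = (h - 5)*(h - 4)^2*(h + 2)*(h)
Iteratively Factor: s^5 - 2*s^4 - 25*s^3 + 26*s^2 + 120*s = (s)*(s^4 - 2*s^3 - 25*s^2 + 26*s + 120) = s*(s - 5)*(s^3 + 3*s^2 - 10*s - 24) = s*(s - 5)*(s + 4)*(s^2 - s - 6) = s*(s - 5)*(s - 3)*(s + 4)*(s + 2)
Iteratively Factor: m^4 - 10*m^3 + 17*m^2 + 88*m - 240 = (m - 4)*(m^3 - 6*m^2 - 7*m + 60) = (m - 4)^2*(m^2 - 2*m - 15) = (m - 4)^2*(m + 3)*(m - 5)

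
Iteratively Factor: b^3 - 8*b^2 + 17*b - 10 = (b - 1)*(b^2 - 7*b + 10) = (b - 2)*(b - 1)*(b - 5)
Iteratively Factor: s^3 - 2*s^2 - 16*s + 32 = (s + 4)*(s^2 - 6*s + 8) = (s - 2)*(s + 4)*(s - 4)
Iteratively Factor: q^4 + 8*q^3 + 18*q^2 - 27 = (q + 3)*(q^3 + 5*q^2 + 3*q - 9) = (q + 3)^2*(q^2 + 2*q - 3) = (q - 1)*(q + 3)^2*(q + 3)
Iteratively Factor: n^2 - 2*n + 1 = (n - 1)*(n - 1)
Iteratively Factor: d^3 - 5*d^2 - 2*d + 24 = (d - 3)*(d^2 - 2*d - 8) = (d - 4)*(d - 3)*(d + 2)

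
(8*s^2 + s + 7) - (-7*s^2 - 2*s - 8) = 15*s^2 + 3*s + 15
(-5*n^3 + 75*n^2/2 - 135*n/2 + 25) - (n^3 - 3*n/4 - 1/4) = -6*n^3 + 75*n^2/2 - 267*n/4 + 101/4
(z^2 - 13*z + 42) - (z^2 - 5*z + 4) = 38 - 8*z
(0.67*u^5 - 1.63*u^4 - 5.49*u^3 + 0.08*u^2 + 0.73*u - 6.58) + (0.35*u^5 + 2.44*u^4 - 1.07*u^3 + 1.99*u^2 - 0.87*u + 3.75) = 1.02*u^5 + 0.81*u^4 - 6.56*u^3 + 2.07*u^2 - 0.14*u - 2.83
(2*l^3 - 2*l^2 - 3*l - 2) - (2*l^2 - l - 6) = 2*l^3 - 4*l^2 - 2*l + 4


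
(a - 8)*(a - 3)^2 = a^3 - 14*a^2 + 57*a - 72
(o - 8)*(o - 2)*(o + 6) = o^3 - 4*o^2 - 44*o + 96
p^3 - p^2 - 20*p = p*(p - 5)*(p + 4)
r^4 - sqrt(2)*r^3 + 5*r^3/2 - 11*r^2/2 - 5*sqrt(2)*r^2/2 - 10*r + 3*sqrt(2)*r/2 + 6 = (r - 1/2)*(r + 3)*(r - 2*sqrt(2))*(r + sqrt(2))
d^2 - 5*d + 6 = (d - 3)*(d - 2)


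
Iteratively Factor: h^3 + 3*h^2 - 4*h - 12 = (h + 3)*(h^2 - 4) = (h - 2)*(h + 3)*(h + 2)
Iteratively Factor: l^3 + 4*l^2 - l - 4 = (l - 1)*(l^2 + 5*l + 4) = (l - 1)*(l + 1)*(l + 4)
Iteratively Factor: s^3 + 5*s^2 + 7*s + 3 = (s + 1)*(s^2 + 4*s + 3) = (s + 1)*(s + 3)*(s + 1)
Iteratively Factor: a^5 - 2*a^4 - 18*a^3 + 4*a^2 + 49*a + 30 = (a + 1)*(a^4 - 3*a^3 - 15*a^2 + 19*a + 30) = (a + 1)^2*(a^3 - 4*a^2 - 11*a + 30) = (a - 5)*(a + 1)^2*(a^2 + a - 6) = (a - 5)*(a + 1)^2*(a + 3)*(a - 2)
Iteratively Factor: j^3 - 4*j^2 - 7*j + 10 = (j - 1)*(j^2 - 3*j - 10) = (j - 1)*(j + 2)*(j - 5)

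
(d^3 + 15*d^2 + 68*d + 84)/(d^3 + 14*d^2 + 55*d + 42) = (d + 2)/(d + 1)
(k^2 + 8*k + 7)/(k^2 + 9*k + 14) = (k + 1)/(k + 2)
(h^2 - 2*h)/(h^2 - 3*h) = (h - 2)/(h - 3)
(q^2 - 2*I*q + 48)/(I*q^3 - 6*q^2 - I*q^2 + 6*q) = (-I*q - 8)/(q*(q - 1))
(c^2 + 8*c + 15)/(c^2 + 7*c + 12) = (c + 5)/(c + 4)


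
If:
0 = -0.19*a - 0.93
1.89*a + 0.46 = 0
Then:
No Solution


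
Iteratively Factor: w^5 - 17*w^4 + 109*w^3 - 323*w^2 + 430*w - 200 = (w - 5)*(w^4 - 12*w^3 + 49*w^2 - 78*w + 40) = (w - 5)*(w - 1)*(w^3 - 11*w^2 + 38*w - 40) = (w - 5)*(w - 4)*(w - 1)*(w^2 - 7*w + 10) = (w - 5)*(w - 4)*(w - 2)*(w - 1)*(w - 5)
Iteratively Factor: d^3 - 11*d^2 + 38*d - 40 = (d - 5)*(d^2 - 6*d + 8) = (d - 5)*(d - 4)*(d - 2)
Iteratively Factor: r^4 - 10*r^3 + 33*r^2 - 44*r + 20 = (r - 2)*(r^3 - 8*r^2 + 17*r - 10) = (r - 5)*(r - 2)*(r^2 - 3*r + 2) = (r - 5)*(r - 2)^2*(r - 1)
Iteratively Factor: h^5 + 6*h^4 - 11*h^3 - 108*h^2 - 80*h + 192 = (h + 4)*(h^4 + 2*h^3 - 19*h^2 - 32*h + 48) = (h + 4)^2*(h^3 - 2*h^2 - 11*h + 12) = (h + 3)*(h + 4)^2*(h^2 - 5*h + 4) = (h - 1)*(h + 3)*(h + 4)^2*(h - 4)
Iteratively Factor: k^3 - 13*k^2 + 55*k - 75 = (k - 5)*(k^2 - 8*k + 15) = (k - 5)*(k - 3)*(k - 5)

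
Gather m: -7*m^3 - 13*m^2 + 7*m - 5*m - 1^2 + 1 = -7*m^3 - 13*m^2 + 2*m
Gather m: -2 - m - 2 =-m - 4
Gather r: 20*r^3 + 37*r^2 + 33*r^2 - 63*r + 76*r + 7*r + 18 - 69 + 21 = 20*r^3 + 70*r^2 + 20*r - 30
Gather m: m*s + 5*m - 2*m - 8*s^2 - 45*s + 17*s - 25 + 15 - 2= m*(s + 3) - 8*s^2 - 28*s - 12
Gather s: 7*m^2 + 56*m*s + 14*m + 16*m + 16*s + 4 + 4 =7*m^2 + 30*m + s*(56*m + 16) + 8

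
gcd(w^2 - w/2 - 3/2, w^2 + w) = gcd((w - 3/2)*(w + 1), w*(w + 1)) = w + 1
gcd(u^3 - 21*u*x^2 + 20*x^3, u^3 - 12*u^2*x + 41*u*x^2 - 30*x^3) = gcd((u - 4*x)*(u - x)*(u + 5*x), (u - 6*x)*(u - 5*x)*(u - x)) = -u + x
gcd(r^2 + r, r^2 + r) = r^2 + r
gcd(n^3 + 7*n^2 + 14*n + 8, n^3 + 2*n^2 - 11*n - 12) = n^2 + 5*n + 4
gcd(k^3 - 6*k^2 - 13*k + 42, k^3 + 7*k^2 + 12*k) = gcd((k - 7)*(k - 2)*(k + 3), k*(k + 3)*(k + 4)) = k + 3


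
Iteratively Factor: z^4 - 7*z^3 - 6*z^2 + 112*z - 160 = (z + 4)*(z^3 - 11*z^2 + 38*z - 40) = (z - 2)*(z + 4)*(z^2 - 9*z + 20) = (z - 4)*(z - 2)*(z + 4)*(z - 5)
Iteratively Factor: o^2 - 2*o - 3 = (o - 3)*(o + 1)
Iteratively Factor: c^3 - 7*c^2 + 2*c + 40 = (c - 4)*(c^2 - 3*c - 10) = (c - 5)*(c - 4)*(c + 2)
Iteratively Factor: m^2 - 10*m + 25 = (m - 5)*(m - 5)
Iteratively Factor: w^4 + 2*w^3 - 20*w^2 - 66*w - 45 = (w + 1)*(w^3 + w^2 - 21*w - 45) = (w + 1)*(w + 3)*(w^2 - 2*w - 15) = (w + 1)*(w + 3)^2*(w - 5)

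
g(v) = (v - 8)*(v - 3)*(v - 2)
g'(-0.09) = 48.36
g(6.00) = -24.00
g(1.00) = -14.00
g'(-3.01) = 151.44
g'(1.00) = 23.00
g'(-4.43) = 220.05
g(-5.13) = -761.11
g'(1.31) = 17.09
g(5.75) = -23.20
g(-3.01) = -331.51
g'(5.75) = -4.31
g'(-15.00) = 1111.00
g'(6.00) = -2.00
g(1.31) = -7.80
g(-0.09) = -52.25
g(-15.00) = -7038.00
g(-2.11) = -212.33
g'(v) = (v - 8)*(v - 3) + (v - 8)*(v - 2) + (v - 3)*(v - 2) = 3*v^2 - 26*v + 46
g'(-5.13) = 258.33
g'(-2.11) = 114.22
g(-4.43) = -593.84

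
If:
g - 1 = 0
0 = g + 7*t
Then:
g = 1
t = -1/7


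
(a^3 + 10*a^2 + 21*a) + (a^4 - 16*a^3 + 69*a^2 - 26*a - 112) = a^4 - 15*a^3 + 79*a^2 - 5*a - 112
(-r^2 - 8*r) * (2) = -2*r^2 - 16*r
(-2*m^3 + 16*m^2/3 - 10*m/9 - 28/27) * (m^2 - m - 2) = -2*m^5 + 22*m^4/3 - 22*m^3/9 - 286*m^2/27 + 88*m/27 + 56/27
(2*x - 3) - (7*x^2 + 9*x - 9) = -7*x^2 - 7*x + 6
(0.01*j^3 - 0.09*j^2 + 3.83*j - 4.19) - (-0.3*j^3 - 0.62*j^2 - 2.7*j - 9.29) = 0.31*j^3 + 0.53*j^2 + 6.53*j + 5.1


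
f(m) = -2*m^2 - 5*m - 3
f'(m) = -4*m - 5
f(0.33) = -4.87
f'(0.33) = -6.32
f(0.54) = -6.28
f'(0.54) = -7.16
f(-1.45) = 0.04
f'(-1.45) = 0.80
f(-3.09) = -6.65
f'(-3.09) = 7.36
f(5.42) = -88.85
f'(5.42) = -26.68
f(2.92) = -34.65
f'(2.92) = -16.68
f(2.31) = -25.22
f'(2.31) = -14.24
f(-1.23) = 0.12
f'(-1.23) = -0.08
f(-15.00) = -378.00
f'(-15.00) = 55.00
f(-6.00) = -45.00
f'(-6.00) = 19.00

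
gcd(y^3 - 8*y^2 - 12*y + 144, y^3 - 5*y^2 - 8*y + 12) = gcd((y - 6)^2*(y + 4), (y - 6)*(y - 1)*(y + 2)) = y - 6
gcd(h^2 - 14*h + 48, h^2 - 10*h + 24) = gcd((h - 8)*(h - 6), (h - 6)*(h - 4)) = h - 6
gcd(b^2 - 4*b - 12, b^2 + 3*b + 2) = b + 2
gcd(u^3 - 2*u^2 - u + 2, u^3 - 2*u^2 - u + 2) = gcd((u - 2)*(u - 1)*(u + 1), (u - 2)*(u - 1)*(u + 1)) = u^3 - 2*u^2 - u + 2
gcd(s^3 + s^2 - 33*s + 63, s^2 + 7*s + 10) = 1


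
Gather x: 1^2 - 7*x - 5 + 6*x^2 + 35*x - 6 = 6*x^2 + 28*x - 10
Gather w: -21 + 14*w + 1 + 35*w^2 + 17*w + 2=35*w^2 + 31*w - 18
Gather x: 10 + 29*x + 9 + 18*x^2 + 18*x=18*x^2 + 47*x + 19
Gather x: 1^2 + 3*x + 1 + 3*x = 6*x + 2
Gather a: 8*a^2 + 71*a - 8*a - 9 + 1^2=8*a^2 + 63*a - 8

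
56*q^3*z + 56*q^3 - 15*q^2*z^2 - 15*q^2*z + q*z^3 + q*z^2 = (-8*q + z)*(-7*q + z)*(q*z + q)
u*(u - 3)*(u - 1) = u^3 - 4*u^2 + 3*u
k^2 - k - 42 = (k - 7)*(k + 6)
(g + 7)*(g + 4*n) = g^2 + 4*g*n + 7*g + 28*n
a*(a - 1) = a^2 - a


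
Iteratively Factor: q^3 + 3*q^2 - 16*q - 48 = (q - 4)*(q^2 + 7*q + 12) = (q - 4)*(q + 3)*(q + 4)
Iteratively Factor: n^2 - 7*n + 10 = (n - 5)*(n - 2)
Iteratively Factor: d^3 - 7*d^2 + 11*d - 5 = (d - 5)*(d^2 - 2*d + 1) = (d - 5)*(d - 1)*(d - 1)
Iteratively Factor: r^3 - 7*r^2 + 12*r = (r)*(r^2 - 7*r + 12) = r*(r - 3)*(r - 4)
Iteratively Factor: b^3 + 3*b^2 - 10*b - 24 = (b - 3)*(b^2 + 6*b + 8) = (b - 3)*(b + 2)*(b + 4)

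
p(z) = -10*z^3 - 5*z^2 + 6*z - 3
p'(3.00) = -294.00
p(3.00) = -300.00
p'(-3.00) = -234.00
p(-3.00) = 204.00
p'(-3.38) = -302.93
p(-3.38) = 305.74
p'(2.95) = -284.58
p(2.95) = -285.54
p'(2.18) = -158.37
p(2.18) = -117.28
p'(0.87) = -25.41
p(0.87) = -8.15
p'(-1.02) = -15.01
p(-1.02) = -3.71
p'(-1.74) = -67.43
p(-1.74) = 24.10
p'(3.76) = -455.73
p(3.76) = -582.70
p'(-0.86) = -7.59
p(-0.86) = -5.50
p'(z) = -30*z^2 - 10*z + 6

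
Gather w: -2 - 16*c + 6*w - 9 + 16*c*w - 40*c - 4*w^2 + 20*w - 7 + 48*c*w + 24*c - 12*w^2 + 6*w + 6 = -32*c - 16*w^2 + w*(64*c + 32) - 12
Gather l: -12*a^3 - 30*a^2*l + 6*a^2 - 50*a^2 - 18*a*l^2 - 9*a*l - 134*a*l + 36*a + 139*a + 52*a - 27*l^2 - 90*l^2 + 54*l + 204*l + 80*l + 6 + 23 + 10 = -12*a^3 - 44*a^2 + 227*a + l^2*(-18*a - 117) + l*(-30*a^2 - 143*a + 338) + 39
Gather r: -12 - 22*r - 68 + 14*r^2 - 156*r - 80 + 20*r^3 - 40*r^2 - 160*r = 20*r^3 - 26*r^2 - 338*r - 160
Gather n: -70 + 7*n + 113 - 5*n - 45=2*n - 2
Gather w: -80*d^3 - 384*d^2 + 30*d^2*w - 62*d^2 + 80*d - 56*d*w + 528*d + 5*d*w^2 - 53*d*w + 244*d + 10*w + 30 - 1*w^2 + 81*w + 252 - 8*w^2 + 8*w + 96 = -80*d^3 - 446*d^2 + 852*d + w^2*(5*d - 9) + w*(30*d^2 - 109*d + 99) + 378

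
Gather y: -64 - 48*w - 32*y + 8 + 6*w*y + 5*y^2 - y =-48*w + 5*y^2 + y*(6*w - 33) - 56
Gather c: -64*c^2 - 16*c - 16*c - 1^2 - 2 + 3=-64*c^2 - 32*c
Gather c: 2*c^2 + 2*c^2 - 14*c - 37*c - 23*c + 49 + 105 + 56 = 4*c^2 - 74*c + 210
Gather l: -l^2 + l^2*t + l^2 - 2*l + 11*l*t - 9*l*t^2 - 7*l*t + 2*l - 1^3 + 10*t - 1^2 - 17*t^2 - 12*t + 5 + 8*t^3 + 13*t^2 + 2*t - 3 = l^2*t + l*(-9*t^2 + 4*t) + 8*t^3 - 4*t^2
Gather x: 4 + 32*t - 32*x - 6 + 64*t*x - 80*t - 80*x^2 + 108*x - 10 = -48*t - 80*x^2 + x*(64*t + 76) - 12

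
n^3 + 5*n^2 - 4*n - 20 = (n - 2)*(n + 2)*(n + 5)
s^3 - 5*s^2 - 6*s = s*(s - 6)*(s + 1)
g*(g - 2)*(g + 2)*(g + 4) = g^4 + 4*g^3 - 4*g^2 - 16*g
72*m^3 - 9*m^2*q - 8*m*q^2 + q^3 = (-8*m + q)*(-3*m + q)*(3*m + q)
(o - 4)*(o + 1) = o^2 - 3*o - 4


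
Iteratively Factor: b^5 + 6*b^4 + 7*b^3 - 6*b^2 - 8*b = (b + 1)*(b^4 + 5*b^3 + 2*b^2 - 8*b) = (b + 1)*(b + 4)*(b^3 + b^2 - 2*b) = b*(b + 1)*(b + 4)*(b^2 + b - 2) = b*(b - 1)*(b + 1)*(b + 4)*(b + 2)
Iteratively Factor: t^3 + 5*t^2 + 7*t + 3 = (t + 1)*(t^2 + 4*t + 3) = (t + 1)*(t + 3)*(t + 1)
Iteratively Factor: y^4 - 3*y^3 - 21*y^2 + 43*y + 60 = (y + 4)*(y^3 - 7*y^2 + 7*y + 15) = (y - 3)*(y + 4)*(y^2 - 4*y - 5) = (y - 5)*(y - 3)*(y + 4)*(y + 1)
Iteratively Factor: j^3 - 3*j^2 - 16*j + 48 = (j - 4)*(j^2 + j - 12) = (j - 4)*(j + 4)*(j - 3)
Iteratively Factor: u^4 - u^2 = (u + 1)*(u^3 - u^2) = u*(u + 1)*(u^2 - u) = u^2*(u + 1)*(u - 1)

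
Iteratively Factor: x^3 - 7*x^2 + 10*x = (x - 2)*(x^2 - 5*x) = x*(x - 2)*(x - 5)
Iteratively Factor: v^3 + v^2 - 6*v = (v + 3)*(v^2 - 2*v) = v*(v + 3)*(v - 2)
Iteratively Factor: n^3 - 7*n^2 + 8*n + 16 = (n + 1)*(n^2 - 8*n + 16) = (n - 4)*(n + 1)*(n - 4)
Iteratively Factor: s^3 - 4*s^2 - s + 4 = (s - 1)*(s^2 - 3*s - 4) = (s - 1)*(s + 1)*(s - 4)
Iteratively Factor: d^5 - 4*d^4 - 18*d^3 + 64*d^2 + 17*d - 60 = (d - 5)*(d^4 + d^3 - 13*d^2 - d + 12) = (d - 5)*(d - 1)*(d^3 + 2*d^2 - 11*d - 12) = (d - 5)*(d - 3)*(d - 1)*(d^2 + 5*d + 4) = (d - 5)*(d - 3)*(d - 1)*(d + 1)*(d + 4)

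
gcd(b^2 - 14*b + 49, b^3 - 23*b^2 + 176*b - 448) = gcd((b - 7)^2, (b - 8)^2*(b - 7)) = b - 7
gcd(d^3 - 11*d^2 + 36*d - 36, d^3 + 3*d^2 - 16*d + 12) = d - 2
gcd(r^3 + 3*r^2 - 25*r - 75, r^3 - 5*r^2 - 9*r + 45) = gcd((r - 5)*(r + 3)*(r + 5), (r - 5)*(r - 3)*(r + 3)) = r^2 - 2*r - 15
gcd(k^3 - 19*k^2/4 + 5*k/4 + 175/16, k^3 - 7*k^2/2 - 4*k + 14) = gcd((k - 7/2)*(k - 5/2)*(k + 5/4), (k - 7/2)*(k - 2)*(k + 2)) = k - 7/2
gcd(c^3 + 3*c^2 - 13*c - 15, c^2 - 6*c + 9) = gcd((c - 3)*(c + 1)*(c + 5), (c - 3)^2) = c - 3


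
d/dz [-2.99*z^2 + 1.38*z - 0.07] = 1.38 - 5.98*z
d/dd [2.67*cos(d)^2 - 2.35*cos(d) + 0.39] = (2.35 - 5.34*cos(d))*sin(d)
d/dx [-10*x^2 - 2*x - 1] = -20*x - 2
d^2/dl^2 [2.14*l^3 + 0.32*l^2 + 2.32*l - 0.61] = 12.84*l + 0.64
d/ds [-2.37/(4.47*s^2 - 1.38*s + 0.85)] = (21.1878*s - 3.2706)/(4.47*s^2 - 1.38*s + 0.85)^2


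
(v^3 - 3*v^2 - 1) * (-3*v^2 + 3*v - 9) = -3*v^5 + 12*v^4 - 18*v^3 + 30*v^2 - 3*v + 9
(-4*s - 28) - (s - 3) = -5*s - 25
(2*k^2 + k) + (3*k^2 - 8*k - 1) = 5*k^2 - 7*k - 1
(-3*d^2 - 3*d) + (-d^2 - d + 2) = -4*d^2 - 4*d + 2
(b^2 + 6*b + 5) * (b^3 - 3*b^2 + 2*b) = b^5 + 3*b^4 - 11*b^3 - 3*b^2 + 10*b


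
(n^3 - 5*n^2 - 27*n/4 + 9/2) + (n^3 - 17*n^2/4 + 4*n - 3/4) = 2*n^3 - 37*n^2/4 - 11*n/4 + 15/4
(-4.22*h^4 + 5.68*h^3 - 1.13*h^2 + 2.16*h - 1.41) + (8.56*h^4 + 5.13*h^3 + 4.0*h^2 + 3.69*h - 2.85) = 4.34*h^4 + 10.81*h^3 + 2.87*h^2 + 5.85*h - 4.26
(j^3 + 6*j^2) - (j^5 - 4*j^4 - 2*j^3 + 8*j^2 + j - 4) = -j^5 + 4*j^4 + 3*j^3 - 2*j^2 - j + 4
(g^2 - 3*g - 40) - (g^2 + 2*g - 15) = -5*g - 25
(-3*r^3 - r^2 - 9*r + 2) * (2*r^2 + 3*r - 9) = -6*r^5 - 11*r^4 + 6*r^3 - 14*r^2 + 87*r - 18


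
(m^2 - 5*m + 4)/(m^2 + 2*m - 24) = (m - 1)/(m + 6)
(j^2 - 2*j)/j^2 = (j - 2)/j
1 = 1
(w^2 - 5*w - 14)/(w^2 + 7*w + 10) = (w - 7)/(w + 5)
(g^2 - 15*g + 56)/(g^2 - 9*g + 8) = (g - 7)/(g - 1)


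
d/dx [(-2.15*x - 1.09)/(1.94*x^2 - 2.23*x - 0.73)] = (4.171*x^2 + 4.2292*x - 0.8612)/(3.7636*x^4 - 8.6524*x^3 + 2.1405*x^2 + 3.2558*x + 0.5329)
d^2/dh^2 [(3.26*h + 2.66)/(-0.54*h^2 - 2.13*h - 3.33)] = (-(1.08*h + 2.13)*(2.16*h + 4.26)*(3.26*h + 2.66) + (10.5624*h + 16.7604)*(0.54*h^2 + 2.13*h + 3.33))/(0.54*h^2 + 2.13*h + 3.33)^3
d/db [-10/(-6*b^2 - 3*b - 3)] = 10*(-4*b - 1)/(3*(2*b^2 + b + 1)^2)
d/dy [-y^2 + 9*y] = 9 - 2*y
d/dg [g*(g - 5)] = 2*g - 5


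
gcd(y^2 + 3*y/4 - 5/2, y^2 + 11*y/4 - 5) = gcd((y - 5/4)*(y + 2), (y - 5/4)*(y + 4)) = y - 5/4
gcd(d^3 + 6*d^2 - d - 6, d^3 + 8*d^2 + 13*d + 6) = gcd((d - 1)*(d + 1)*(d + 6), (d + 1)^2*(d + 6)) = d^2 + 7*d + 6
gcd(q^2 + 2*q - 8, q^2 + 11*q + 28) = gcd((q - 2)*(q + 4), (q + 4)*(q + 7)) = q + 4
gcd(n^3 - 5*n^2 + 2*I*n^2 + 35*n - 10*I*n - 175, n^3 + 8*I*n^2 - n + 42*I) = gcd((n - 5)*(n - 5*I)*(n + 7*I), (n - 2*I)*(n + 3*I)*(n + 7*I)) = n + 7*I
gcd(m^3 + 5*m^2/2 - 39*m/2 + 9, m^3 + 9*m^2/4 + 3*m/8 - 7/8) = m - 1/2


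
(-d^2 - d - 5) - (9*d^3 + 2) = -9*d^3 - d^2 - d - 7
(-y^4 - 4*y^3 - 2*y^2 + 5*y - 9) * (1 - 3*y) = 3*y^5 + 11*y^4 + 2*y^3 - 17*y^2 + 32*y - 9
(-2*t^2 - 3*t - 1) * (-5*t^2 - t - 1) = 10*t^4 + 17*t^3 + 10*t^2 + 4*t + 1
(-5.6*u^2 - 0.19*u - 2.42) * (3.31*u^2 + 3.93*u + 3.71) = -18.536*u^4 - 22.6369*u^3 - 29.5329*u^2 - 10.2155*u - 8.9782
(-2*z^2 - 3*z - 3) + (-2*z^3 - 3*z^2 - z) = -2*z^3 - 5*z^2 - 4*z - 3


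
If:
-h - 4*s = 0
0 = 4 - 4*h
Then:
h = 1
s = -1/4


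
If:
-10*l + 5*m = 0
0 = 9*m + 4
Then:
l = -2/9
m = -4/9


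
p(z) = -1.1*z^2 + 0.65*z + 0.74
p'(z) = 0.65 - 2.2*z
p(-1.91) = -4.51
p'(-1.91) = 4.85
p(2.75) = -5.79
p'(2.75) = -5.40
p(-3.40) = -14.19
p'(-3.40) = 8.13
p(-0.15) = 0.62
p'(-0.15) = 0.98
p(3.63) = -11.40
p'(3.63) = -7.34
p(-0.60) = -0.05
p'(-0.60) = 1.97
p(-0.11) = 0.66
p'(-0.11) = 0.89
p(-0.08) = 0.68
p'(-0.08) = 0.83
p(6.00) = -34.96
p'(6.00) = -12.55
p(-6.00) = -42.76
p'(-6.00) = 13.85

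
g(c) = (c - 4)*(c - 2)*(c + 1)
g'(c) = (c - 4)*(c - 2) + (c - 4)*(c + 1) + (c - 2)*(c + 1)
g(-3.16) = -79.80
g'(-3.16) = 63.56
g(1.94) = 0.36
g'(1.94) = -6.11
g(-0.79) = 2.81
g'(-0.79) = 11.77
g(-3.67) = -116.12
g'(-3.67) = 79.11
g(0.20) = 8.21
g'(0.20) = 0.12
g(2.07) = -0.41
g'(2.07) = -5.85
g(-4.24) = -166.59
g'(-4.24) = 98.33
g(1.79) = 1.29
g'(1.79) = -6.29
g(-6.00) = -400.00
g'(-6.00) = 170.00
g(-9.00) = -1144.00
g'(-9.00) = 335.00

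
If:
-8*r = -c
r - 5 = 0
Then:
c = 40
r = 5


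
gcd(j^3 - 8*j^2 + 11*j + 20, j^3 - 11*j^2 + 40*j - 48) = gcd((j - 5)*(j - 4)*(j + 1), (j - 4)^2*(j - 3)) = j - 4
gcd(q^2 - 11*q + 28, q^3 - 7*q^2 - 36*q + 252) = q - 7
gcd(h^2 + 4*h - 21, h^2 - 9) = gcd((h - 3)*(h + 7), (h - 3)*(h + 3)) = h - 3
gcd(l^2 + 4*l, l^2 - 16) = l + 4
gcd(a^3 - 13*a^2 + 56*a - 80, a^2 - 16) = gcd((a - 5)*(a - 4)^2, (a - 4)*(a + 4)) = a - 4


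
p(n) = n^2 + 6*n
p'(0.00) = 6.00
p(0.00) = 0.00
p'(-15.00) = -24.00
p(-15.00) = 135.00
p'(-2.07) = 1.86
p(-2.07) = -8.14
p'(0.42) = 6.84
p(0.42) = 2.70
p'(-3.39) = -0.78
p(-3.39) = -8.85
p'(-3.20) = -0.40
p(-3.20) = -8.96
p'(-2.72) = 0.56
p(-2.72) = -8.92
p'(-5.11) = -4.22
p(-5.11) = -4.55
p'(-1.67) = 2.66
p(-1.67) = -7.23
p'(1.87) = 9.74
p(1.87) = 14.72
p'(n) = 2*n + 6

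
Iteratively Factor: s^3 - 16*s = (s + 4)*(s^2 - 4*s) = s*(s + 4)*(s - 4)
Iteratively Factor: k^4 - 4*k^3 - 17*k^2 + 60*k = (k)*(k^3 - 4*k^2 - 17*k + 60) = k*(k - 5)*(k^2 + k - 12) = k*(k - 5)*(k - 3)*(k + 4)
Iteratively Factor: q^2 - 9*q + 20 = (q - 5)*(q - 4)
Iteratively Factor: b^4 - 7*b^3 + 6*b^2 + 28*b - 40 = (b - 5)*(b^3 - 2*b^2 - 4*b + 8) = (b - 5)*(b - 2)*(b^2 - 4) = (b - 5)*(b - 2)*(b + 2)*(b - 2)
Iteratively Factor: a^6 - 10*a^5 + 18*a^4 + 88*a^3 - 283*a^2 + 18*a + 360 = (a - 4)*(a^5 - 6*a^4 - 6*a^3 + 64*a^2 - 27*a - 90) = (a - 4)*(a + 3)*(a^4 - 9*a^3 + 21*a^2 + a - 30) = (a - 4)*(a + 1)*(a + 3)*(a^3 - 10*a^2 + 31*a - 30) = (a - 5)*(a - 4)*(a + 1)*(a + 3)*(a^2 - 5*a + 6) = (a - 5)*(a - 4)*(a - 2)*(a + 1)*(a + 3)*(a - 3)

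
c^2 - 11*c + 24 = (c - 8)*(c - 3)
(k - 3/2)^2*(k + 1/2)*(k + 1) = k^4 - 3*k^3/2 - 7*k^2/4 + 15*k/8 + 9/8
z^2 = z^2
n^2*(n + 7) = n^3 + 7*n^2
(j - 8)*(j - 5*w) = j^2 - 5*j*w - 8*j + 40*w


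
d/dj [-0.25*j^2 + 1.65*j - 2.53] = 1.65 - 0.5*j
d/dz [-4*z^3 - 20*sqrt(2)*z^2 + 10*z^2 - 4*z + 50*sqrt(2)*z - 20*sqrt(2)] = -12*z^2 - 40*sqrt(2)*z + 20*z - 4 + 50*sqrt(2)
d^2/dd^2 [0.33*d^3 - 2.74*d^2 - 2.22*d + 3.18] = 1.98*d - 5.48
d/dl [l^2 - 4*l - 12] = 2*l - 4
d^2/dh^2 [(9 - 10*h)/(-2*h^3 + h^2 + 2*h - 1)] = 2*(4*(10*h - 9)*(-3*h^2 + h + 1)^2 + (-60*h^2 + 20*h - (6*h - 1)*(10*h - 9) + 20)*(2*h^3 - h^2 - 2*h + 1))/(2*h^3 - h^2 - 2*h + 1)^3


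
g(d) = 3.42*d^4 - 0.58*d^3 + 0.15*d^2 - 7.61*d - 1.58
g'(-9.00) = -10123.97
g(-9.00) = 22940.50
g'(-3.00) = -393.53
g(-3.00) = 315.28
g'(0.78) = -1.94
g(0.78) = -6.43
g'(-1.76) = -88.11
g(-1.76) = 48.26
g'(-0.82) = -16.57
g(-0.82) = 6.63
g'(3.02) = 354.22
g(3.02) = 245.31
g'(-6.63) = -4072.90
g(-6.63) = 6832.65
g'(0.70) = -3.56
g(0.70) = -6.21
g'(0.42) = -6.78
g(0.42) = -4.69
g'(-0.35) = -8.51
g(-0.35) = 1.18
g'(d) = 13.68*d^3 - 1.74*d^2 + 0.3*d - 7.61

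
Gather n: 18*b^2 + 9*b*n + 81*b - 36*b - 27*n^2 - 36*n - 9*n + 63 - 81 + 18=18*b^2 + 45*b - 27*n^2 + n*(9*b - 45)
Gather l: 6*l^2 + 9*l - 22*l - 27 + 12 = 6*l^2 - 13*l - 15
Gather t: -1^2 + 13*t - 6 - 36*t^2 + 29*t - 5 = -36*t^2 + 42*t - 12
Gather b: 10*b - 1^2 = 10*b - 1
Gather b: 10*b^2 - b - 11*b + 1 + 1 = 10*b^2 - 12*b + 2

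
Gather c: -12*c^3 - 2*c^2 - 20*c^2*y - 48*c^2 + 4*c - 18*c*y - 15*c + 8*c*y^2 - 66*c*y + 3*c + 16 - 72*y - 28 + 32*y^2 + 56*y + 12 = -12*c^3 + c^2*(-20*y - 50) + c*(8*y^2 - 84*y - 8) + 32*y^2 - 16*y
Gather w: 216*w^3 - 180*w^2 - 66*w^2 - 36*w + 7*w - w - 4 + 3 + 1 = 216*w^3 - 246*w^2 - 30*w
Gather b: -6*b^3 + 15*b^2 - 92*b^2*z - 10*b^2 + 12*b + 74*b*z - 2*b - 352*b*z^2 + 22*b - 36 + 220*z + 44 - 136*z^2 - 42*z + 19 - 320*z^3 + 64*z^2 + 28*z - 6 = -6*b^3 + b^2*(5 - 92*z) + b*(-352*z^2 + 74*z + 32) - 320*z^3 - 72*z^2 + 206*z + 21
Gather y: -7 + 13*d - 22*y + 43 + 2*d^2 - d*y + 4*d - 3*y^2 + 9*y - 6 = 2*d^2 + 17*d - 3*y^2 + y*(-d - 13) + 30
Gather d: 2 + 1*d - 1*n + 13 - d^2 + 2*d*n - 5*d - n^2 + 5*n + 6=-d^2 + d*(2*n - 4) - n^2 + 4*n + 21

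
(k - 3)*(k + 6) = k^2 + 3*k - 18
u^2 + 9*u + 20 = (u + 4)*(u + 5)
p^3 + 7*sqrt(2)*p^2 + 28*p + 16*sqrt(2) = (p + sqrt(2))*(p + 2*sqrt(2))*(p + 4*sqrt(2))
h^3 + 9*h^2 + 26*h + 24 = (h + 2)*(h + 3)*(h + 4)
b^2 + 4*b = b*(b + 4)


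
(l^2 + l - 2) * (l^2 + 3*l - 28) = l^4 + 4*l^3 - 27*l^2 - 34*l + 56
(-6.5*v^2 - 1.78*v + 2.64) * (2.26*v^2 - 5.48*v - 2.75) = -14.69*v^4 + 31.5972*v^3 + 33.5958*v^2 - 9.5722*v - 7.26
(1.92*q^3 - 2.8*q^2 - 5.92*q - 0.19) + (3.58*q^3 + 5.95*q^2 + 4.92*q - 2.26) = 5.5*q^3 + 3.15*q^2 - 1.0*q - 2.45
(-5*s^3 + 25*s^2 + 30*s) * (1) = -5*s^3 + 25*s^2 + 30*s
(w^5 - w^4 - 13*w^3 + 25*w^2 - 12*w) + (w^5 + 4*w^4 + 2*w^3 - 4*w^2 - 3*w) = 2*w^5 + 3*w^4 - 11*w^3 + 21*w^2 - 15*w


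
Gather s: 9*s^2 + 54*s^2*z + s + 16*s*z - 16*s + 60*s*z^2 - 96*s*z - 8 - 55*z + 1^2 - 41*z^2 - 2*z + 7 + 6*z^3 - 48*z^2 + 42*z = s^2*(54*z + 9) + s*(60*z^2 - 80*z - 15) + 6*z^3 - 89*z^2 - 15*z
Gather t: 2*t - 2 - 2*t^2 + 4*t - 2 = -2*t^2 + 6*t - 4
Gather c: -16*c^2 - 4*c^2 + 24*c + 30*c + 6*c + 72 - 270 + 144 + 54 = -20*c^2 + 60*c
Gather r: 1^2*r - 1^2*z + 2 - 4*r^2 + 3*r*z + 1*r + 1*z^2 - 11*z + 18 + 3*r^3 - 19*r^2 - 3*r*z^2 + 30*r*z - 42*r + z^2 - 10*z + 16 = 3*r^3 - 23*r^2 + r*(-3*z^2 + 33*z - 40) + 2*z^2 - 22*z + 36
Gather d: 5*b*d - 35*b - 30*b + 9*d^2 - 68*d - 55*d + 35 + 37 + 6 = -65*b + 9*d^2 + d*(5*b - 123) + 78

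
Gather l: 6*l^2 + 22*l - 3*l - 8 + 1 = 6*l^2 + 19*l - 7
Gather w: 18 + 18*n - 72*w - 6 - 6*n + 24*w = 12*n - 48*w + 12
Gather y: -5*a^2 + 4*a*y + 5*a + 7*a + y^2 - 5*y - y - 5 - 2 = -5*a^2 + 12*a + y^2 + y*(4*a - 6) - 7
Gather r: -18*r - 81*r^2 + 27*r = -81*r^2 + 9*r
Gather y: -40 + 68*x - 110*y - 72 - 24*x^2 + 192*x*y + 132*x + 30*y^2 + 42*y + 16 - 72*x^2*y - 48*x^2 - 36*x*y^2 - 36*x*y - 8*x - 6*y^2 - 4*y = -72*x^2 + 192*x + y^2*(24 - 36*x) + y*(-72*x^2 + 156*x - 72) - 96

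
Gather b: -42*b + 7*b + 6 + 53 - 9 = 50 - 35*b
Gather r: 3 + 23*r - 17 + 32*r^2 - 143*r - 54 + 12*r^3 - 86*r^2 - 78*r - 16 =12*r^3 - 54*r^2 - 198*r - 84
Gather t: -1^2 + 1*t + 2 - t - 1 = 0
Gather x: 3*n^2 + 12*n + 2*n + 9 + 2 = 3*n^2 + 14*n + 11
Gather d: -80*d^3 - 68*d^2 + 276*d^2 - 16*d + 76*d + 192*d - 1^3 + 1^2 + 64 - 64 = -80*d^3 + 208*d^2 + 252*d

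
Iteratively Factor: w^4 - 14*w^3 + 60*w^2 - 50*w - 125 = (w - 5)*(w^3 - 9*w^2 + 15*w + 25) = (w - 5)^2*(w^2 - 4*w - 5) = (w - 5)^3*(w + 1)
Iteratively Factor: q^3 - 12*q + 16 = (q + 4)*(q^2 - 4*q + 4) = (q - 2)*(q + 4)*(q - 2)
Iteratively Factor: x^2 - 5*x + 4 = (x - 1)*(x - 4)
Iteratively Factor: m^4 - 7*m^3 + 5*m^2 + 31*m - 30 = (m + 2)*(m^3 - 9*m^2 + 23*m - 15) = (m - 5)*(m + 2)*(m^2 - 4*m + 3) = (m - 5)*(m - 3)*(m + 2)*(m - 1)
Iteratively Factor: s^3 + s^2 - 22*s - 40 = (s + 4)*(s^2 - 3*s - 10) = (s - 5)*(s + 4)*(s + 2)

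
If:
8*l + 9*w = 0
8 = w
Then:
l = -9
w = 8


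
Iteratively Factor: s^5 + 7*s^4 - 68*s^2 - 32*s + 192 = (s - 2)*(s^4 + 9*s^3 + 18*s^2 - 32*s - 96) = (s - 2)*(s + 4)*(s^3 + 5*s^2 - 2*s - 24) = (s - 2)*(s + 4)^2*(s^2 + s - 6) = (s - 2)*(s + 3)*(s + 4)^2*(s - 2)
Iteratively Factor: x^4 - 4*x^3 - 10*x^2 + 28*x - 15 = (x - 1)*(x^3 - 3*x^2 - 13*x + 15) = (x - 5)*(x - 1)*(x^2 + 2*x - 3) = (x - 5)*(x - 1)^2*(x + 3)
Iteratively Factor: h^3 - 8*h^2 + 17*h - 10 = (h - 2)*(h^2 - 6*h + 5) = (h - 2)*(h - 1)*(h - 5)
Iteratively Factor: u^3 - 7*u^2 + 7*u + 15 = (u - 5)*(u^2 - 2*u - 3) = (u - 5)*(u + 1)*(u - 3)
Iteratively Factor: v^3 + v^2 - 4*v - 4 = (v - 2)*(v^2 + 3*v + 2) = (v - 2)*(v + 1)*(v + 2)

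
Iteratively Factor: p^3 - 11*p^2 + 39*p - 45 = (p - 3)*(p^2 - 8*p + 15) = (p - 5)*(p - 3)*(p - 3)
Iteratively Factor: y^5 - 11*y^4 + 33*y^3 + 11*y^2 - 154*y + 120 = (y - 4)*(y^4 - 7*y^3 + 5*y^2 + 31*y - 30) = (y - 4)*(y + 2)*(y^3 - 9*y^2 + 23*y - 15) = (y - 5)*(y - 4)*(y + 2)*(y^2 - 4*y + 3) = (y - 5)*(y - 4)*(y - 3)*(y + 2)*(y - 1)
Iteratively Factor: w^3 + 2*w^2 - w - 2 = (w + 1)*(w^2 + w - 2) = (w + 1)*(w + 2)*(w - 1)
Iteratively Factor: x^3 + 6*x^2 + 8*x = (x)*(x^2 + 6*x + 8) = x*(x + 2)*(x + 4)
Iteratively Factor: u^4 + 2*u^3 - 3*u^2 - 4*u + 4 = (u - 1)*(u^3 + 3*u^2 - 4) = (u - 1)*(u + 2)*(u^2 + u - 2) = (u - 1)*(u + 2)^2*(u - 1)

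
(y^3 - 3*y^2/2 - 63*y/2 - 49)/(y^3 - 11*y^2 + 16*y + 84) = (y + 7/2)/(y - 6)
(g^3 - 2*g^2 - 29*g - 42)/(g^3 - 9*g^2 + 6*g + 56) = (g + 3)/(g - 4)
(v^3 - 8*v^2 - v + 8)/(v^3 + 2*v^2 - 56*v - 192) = (v^2 - 1)/(v^2 + 10*v + 24)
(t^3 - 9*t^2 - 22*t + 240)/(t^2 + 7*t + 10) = (t^2 - 14*t + 48)/(t + 2)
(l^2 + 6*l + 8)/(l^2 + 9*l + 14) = (l + 4)/(l + 7)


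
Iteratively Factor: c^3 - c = (c)*(c^2 - 1) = c*(c + 1)*(c - 1)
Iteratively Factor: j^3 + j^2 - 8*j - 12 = (j + 2)*(j^2 - j - 6) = (j + 2)^2*(j - 3)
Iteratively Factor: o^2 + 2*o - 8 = (o + 4)*(o - 2)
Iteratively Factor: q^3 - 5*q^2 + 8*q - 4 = (q - 2)*(q^2 - 3*q + 2) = (q - 2)^2*(q - 1)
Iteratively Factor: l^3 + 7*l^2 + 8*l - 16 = (l - 1)*(l^2 + 8*l + 16) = (l - 1)*(l + 4)*(l + 4)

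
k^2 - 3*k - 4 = (k - 4)*(k + 1)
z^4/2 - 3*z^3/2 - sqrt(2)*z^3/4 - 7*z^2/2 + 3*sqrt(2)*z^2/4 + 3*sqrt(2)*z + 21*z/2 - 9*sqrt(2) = (z/2 + sqrt(2))*(z - 3)*(z - 3*sqrt(2)/2)*(z - sqrt(2))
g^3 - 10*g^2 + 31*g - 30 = (g - 5)*(g - 3)*(g - 2)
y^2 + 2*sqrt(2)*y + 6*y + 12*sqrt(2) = (y + 6)*(y + 2*sqrt(2))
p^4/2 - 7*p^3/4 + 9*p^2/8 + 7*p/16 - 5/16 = (p/2 + 1/4)*(p - 5/2)*(p - 1)*(p - 1/2)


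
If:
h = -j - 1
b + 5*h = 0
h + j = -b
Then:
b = 1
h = -1/5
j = -4/5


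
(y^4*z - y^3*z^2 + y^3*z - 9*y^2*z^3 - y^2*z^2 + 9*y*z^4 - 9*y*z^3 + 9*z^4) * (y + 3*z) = y^5*z + 2*y^4*z^2 + y^4*z - 12*y^3*z^3 + 2*y^3*z^2 - 18*y^2*z^4 - 12*y^2*z^3 + 27*y*z^5 - 18*y*z^4 + 27*z^5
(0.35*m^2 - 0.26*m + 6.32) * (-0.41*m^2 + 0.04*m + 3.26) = -0.1435*m^4 + 0.1206*m^3 - 1.4606*m^2 - 0.5948*m + 20.6032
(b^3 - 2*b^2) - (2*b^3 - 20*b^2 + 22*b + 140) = -b^3 + 18*b^2 - 22*b - 140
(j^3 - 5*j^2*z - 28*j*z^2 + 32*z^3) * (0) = 0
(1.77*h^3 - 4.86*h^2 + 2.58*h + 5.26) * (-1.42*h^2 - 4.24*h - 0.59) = -2.5134*h^5 - 0.6036*h^4 + 15.8985*h^3 - 15.541*h^2 - 23.8246*h - 3.1034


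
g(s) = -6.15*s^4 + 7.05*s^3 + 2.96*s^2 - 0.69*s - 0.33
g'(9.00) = -16167.66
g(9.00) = -34977.48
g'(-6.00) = 6038.79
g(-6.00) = -9382.83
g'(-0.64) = 10.63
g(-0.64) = -1.56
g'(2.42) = -211.14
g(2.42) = -95.68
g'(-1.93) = 243.52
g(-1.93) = -123.99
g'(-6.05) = 6185.19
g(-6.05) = -9688.42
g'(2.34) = -186.23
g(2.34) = -79.80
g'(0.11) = 0.18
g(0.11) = -0.36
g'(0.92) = 3.50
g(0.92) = 2.62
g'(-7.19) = 10193.81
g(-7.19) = -18898.59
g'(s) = -24.6*s^3 + 21.15*s^2 + 5.92*s - 0.69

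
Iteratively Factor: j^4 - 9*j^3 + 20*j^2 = (j - 5)*(j^3 - 4*j^2) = j*(j - 5)*(j^2 - 4*j) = j^2*(j - 5)*(j - 4)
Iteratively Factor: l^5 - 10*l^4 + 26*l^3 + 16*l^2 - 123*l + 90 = (l - 3)*(l^4 - 7*l^3 + 5*l^2 + 31*l - 30) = (l - 5)*(l - 3)*(l^3 - 2*l^2 - 5*l + 6) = (l - 5)*(l - 3)^2*(l^2 + l - 2) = (l - 5)*(l - 3)^2*(l + 2)*(l - 1)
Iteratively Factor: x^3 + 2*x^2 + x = (x)*(x^2 + 2*x + 1) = x*(x + 1)*(x + 1)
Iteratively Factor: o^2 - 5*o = (o)*(o - 5)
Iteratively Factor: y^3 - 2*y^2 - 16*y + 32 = (y + 4)*(y^2 - 6*y + 8) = (y - 2)*(y + 4)*(y - 4)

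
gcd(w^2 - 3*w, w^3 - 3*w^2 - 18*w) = w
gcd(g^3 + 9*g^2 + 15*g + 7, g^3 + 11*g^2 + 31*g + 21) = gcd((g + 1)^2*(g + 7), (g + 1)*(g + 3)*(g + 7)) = g^2 + 8*g + 7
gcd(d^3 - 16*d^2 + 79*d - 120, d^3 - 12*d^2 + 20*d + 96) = d - 8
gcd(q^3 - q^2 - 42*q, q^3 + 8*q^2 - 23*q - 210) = q + 6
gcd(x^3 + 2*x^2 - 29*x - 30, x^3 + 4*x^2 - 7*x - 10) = x + 1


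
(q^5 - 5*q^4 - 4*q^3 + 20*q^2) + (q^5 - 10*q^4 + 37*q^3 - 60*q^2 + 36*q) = 2*q^5 - 15*q^4 + 33*q^3 - 40*q^2 + 36*q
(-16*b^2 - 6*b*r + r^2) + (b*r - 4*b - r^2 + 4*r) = -16*b^2 - 5*b*r - 4*b + 4*r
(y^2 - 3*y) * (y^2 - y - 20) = y^4 - 4*y^3 - 17*y^2 + 60*y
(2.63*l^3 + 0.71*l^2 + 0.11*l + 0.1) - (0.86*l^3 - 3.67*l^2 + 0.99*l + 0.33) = 1.77*l^3 + 4.38*l^2 - 0.88*l - 0.23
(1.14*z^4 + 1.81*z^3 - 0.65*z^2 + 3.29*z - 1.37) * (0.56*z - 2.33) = 0.6384*z^5 - 1.6426*z^4 - 4.5813*z^3 + 3.3569*z^2 - 8.4329*z + 3.1921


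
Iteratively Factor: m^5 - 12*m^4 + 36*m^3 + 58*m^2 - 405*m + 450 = (m - 5)*(m^4 - 7*m^3 + m^2 + 63*m - 90) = (m - 5)*(m - 2)*(m^3 - 5*m^2 - 9*m + 45) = (m - 5)*(m - 3)*(m - 2)*(m^2 - 2*m - 15) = (m - 5)*(m - 3)*(m - 2)*(m + 3)*(m - 5)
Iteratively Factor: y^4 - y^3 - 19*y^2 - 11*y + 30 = (y + 2)*(y^3 - 3*y^2 - 13*y + 15) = (y - 5)*(y + 2)*(y^2 + 2*y - 3) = (y - 5)*(y - 1)*(y + 2)*(y + 3)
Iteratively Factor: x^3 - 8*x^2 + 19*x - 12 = (x - 1)*(x^2 - 7*x + 12) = (x - 3)*(x - 1)*(x - 4)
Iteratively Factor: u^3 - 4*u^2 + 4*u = (u - 2)*(u^2 - 2*u) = u*(u - 2)*(u - 2)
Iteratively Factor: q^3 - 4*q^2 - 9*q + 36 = (q + 3)*(q^2 - 7*q + 12) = (q - 3)*(q + 3)*(q - 4)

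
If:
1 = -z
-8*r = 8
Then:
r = -1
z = -1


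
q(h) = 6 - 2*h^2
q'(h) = -4*h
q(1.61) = 0.82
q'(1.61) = -6.44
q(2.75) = -9.12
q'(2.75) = -11.00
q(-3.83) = -23.34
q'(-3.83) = 15.32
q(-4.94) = -42.81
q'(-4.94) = 19.76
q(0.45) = 5.60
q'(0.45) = -1.80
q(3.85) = -23.64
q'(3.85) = -15.40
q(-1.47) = 1.68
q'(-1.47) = 5.88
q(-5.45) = -53.40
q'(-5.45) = 21.80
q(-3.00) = -12.00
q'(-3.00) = 12.00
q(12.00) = -282.00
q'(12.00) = -48.00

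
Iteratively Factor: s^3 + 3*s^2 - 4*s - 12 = (s + 3)*(s^2 - 4) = (s - 2)*(s + 3)*(s + 2)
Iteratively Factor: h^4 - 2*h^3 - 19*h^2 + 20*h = (h)*(h^3 - 2*h^2 - 19*h + 20) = h*(h - 1)*(h^2 - h - 20) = h*(h - 1)*(h + 4)*(h - 5)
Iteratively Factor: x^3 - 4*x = (x - 2)*(x^2 + 2*x) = (x - 2)*(x + 2)*(x)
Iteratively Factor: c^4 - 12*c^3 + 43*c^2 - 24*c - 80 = (c - 5)*(c^3 - 7*c^2 + 8*c + 16) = (c - 5)*(c + 1)*(c^2 - 8*c + 16) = (c - 5)*(c - 4)*(c + 1)*(c - 4)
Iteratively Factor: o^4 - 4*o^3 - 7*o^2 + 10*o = (o + 2)*(o^3 - 6*o^2 + 5*o) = o*(o + 2)*(o^2 - 6*o + 5) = o*(o - 5)*(o + 2)*(o - 1)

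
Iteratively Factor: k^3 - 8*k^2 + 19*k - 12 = (k - 1)*(k^2 - 7*k + 12) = (k - 3)*(k - 1)*(k - 4)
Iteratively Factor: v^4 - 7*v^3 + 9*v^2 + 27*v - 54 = (v - 3)*(v^3 - 4*v^2 - 3*v + 18) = (v - 3)^2*(v^2 - v - 6) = (v - 3)^3*(v + 2)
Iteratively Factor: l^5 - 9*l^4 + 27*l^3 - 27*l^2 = (l - 3)*(l^4 - 6*l^3 + 9*l^2) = l*(l - 3)*(l^3 - 6*l^2 + 9*l) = l*(l - 3)^2*(l^2 - 3*l) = l^2*(l - 3)^2*(l - 3)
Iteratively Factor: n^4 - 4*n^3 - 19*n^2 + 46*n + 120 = (n - 5)*(n^3 + n^2 - 14*n - 24) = (n - 5)*(n - 4)*(n^2 + 5*n + 6) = (n - 5)*(n - 4)*(n + 2)*(n + 3)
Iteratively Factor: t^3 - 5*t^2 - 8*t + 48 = (t - 4)*(t^2 - t - 12) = (t - 4)*(t + 3)*(t - 4)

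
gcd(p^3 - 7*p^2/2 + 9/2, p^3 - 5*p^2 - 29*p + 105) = p - 3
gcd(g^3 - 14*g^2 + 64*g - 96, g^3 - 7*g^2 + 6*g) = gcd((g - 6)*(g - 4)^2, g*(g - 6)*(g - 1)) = g - 6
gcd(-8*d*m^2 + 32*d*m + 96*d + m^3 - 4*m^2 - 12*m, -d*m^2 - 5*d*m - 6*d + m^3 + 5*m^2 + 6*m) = m + 2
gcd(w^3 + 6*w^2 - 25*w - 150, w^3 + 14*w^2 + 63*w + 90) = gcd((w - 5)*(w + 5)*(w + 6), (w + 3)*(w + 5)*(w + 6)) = w^2 + 11*w + 30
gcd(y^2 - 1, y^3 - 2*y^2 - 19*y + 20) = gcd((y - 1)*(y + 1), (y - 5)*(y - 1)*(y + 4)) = y - 1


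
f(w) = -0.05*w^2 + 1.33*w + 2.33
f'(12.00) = 0.13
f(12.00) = 11.09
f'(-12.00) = 2.53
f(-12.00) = -20.83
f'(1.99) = 1.13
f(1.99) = 4.78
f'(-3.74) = 1.70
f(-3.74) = -3.34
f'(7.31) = 0.60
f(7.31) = 9.38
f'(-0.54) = 1.38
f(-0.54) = 1.60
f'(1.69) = 1.16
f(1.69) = 4.43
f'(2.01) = 1.13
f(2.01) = 4.80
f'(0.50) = 1.28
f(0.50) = 2.98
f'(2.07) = 1.12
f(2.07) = 4.87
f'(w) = 1.33 - 0.1*w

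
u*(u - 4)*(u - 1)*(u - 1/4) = u^4 - 21*u^3/4 + 21*u^2/4 - u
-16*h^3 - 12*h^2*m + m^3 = (-4*h + m)*(2*h + m)^2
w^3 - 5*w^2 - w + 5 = (w - 5)*(w - 1)*(w + 1)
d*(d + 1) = d^2 + d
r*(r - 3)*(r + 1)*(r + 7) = r^4 + 5*r^3 - 17*r^2 - 21*r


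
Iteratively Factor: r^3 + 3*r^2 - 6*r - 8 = (r + 4)*(r^2 - r - 2) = (r + 1)*(r + 4)*(r - 2)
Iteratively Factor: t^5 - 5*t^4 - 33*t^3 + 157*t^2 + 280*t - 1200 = (t + 4)*(t^4 - 9*t^3 + 3*t^2 + 145*t - 300) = (t - 5)*(t + 4)*(t^3 - 4*t^2 - 17*t + 60) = (t - 5)*(t - 3)*(t + 4)*(t^2 - t - 20) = (t - 5)^2*(t - 3)*(t + 4)*(t + 4)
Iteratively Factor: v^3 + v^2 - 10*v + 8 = (v - 2)*(v^2 + 3*v - 4) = (v - 2)*(v + 4)*(v - 1)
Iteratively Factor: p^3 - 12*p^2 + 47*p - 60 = (p - 3)*(p^2 - 9*p + 20) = (p - 4)*(p - 3)*(p - 5)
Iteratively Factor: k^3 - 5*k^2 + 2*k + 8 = (k - 4)*(k^2 - k - 2) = (k - 4)*(k - 2)*(k + 1)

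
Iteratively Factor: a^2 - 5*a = (a)*(a - 5)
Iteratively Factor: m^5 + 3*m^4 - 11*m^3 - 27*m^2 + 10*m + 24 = (m + 4)*(m^4 - m^3 - 7*m^2 + m + 6) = (m + 2)*(m + 4)*(m^3 - 3*m^2 - m + 3) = (m - 1)*(m + 2)*(m + 4)*(m^2 - 2*m - 3) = (m - 1)*(m + 1)*(m + 2)*(m + 4)*(m - 3)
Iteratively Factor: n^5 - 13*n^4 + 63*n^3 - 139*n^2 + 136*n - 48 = (n - 1)*(n^4 - 12*n^3 + 51*n^2 - 88*n + 48) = (n - 3)*(n - 1)*(n^3 - 9*n^2 + 24*n - 16) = (n - 3)*(n - 1)^2*(n^2 - 8*n + 16) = (n - 4)*(n - 3)*(n - 1)^2*(n - 4)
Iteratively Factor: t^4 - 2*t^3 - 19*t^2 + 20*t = (t)*(t^3 - 2*t^2 - 19*t + 20) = t*(t + 4)*(t^2 - 6*t + 5) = t*(t - 5)*(t + 4)*(t - 1)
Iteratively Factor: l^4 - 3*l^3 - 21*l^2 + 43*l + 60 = (l - 3)*(l^3 - 21*l - 20) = (l - 5)*(l - 3)*(l^2 + 5*l + 4) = (l - 5)*(l - 3)*(l + 4)*(l + 1)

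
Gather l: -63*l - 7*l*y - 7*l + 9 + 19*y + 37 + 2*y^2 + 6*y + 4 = l*(-7*y - 70) + 2*y^2 + 25*y + 50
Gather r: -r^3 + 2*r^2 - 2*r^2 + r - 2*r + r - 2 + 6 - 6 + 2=-r^3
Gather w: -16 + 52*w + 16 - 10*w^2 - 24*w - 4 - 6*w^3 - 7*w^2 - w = -6*w^3 - 17*w^2 + 27*w - 4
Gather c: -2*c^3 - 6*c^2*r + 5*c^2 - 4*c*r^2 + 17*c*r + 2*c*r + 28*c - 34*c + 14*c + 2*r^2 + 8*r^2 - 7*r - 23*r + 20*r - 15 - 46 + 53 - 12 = -2*c^3 + c^2*(5 - 6*r) + c*(-4*r^2 + 19*r + 8) + 10*r^2 - 10*r - 20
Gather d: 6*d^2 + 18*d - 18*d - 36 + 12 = 6*d^2 - 24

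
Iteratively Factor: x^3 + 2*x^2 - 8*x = (x + 4)*(x^2 - 2*x) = x*(x + 4)*(x - 2)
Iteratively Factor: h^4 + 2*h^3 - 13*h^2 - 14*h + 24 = (h - 1)*(h^3 + 3*h^2 - 10*h - 24) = (h - 1)*(h + 2)*(h^2 + h - 12) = (h - 1)*(h + 2)*(h + 4)*(h - 3)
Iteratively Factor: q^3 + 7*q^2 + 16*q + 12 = (q + 2)*(q^2 + 5*q + 6) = (q + 2)*(q + 3)*(q + 2)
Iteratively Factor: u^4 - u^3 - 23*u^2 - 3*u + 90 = (u + 3)*(u^3 - 4*u^2 - 11*u + 30) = (u - 2)*(u + 3)*(u^2 - 2*u - 15) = (u - 5)*(u - 2)*(u + 3)*(u + 3)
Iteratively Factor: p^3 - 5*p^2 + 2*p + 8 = (p - 4)*(p^2 - p - 2) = (p - 4)*(p + 1)*(p - 2)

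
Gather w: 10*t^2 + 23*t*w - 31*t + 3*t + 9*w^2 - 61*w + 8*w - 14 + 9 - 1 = 10*t^2 - 28*t + 9*w^2 + w*(23*t - 53) - 6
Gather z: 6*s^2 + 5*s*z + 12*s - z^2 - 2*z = 6*s^2 + 12*s - z^2 + z*(5*s - 2)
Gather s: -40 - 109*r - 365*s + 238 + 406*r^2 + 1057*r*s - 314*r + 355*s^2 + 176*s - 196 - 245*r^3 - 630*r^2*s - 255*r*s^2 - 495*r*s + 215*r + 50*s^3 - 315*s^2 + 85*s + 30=-245*r^3 + 406*r^2 - 208*r + 50*s^3 + s^2*(40 - 255*r) + s*(-630*r^2 + 562*r - 104) + 32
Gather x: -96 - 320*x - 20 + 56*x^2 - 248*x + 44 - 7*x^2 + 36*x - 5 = 49*x^2 - 532*x - 77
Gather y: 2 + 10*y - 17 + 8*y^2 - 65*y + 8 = 8*y^2 - 55*y - 7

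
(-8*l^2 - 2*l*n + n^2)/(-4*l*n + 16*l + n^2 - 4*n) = (2*l + n)/(n - 4)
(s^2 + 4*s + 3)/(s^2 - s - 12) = (s + 1)/(s - 4)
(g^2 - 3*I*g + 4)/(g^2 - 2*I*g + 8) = (g + I)/(g + 2*I)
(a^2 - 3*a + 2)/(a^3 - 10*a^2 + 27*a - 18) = (a - 2)/(a^2 - 9*a + 18)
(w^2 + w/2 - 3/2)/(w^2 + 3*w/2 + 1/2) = (2*w^2 + w - 3)/(2*w^2 + 3*w + 1)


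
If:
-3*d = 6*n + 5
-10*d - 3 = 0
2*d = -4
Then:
No Solution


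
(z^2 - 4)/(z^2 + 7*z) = (z^2 - 4)/(z*(z + 7))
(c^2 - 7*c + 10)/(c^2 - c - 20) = (c - 2)/(c + 4)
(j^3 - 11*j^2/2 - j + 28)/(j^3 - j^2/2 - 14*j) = (2*j^2 - 3*j - 14)/(j*(2*j + 7))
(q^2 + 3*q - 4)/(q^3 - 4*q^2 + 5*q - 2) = (q + 4)/(q^2 - 3*q + 2)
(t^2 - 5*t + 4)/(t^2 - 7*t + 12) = (t - 1)/(t - 3)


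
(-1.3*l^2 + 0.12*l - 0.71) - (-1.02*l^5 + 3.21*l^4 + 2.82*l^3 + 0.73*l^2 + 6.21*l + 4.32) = 1.02*l^5 - 3.21*l^4 - 2.82*l^3 - 2.03*l^2 - 6.09*l - 5.03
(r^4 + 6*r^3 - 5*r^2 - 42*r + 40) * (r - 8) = r^5 - 2*r^4 - 53*r^3 - 2*r^2 + 376*r - 320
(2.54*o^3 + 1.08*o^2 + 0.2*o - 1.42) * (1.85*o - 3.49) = 4.699*o^4 - 6.8666*o^3 - 3.3992*o^2 - 3.325*o + 4.9558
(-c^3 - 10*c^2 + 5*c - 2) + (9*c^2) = -c^3 - c^2 + 5*c - 2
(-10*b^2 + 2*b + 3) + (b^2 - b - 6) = -9*b^2 + b - 3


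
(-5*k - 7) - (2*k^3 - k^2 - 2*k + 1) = -2*k^3 + k^2 - 3*k - 8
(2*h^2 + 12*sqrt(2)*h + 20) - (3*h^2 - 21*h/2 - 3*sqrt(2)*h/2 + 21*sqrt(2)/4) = -h^2 + 21*h/2 + 27*sqrt(2)*h/2 - 21*sqrt(2)/4 + 20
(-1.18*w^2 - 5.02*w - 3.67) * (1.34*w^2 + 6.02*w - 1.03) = -1.5812*w^4 - 13.8304*w^3 - 33.9228*w^2 - 16.9228*w + 3.7801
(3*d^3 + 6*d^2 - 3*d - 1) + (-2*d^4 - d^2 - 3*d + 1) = -2*d^4 + 3*d^3 + 5*d^2 - 6*d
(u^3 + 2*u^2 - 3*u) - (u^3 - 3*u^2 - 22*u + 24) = 5*u^2 + 19*u - 24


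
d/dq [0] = 0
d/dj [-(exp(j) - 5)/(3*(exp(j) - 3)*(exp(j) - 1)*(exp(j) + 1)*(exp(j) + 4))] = (3*exp(4*j) - 18*exp(3*j) - 28*exp(2*j) + 130*exp(j) - 7)*exp(j)/(3*(exp(8*j) + 2*exp(7*j) - 25*exp(6*j) - 28*exp(5*j) + 191*exp(4*j) + 50*exp(3*j) - 311*exp(2*j) - 24*exp(j) + 144))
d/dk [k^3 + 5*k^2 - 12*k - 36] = 3*k^2 + 10*k - 12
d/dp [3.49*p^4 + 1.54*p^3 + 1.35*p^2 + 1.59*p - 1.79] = 13.96*p^3 + 4.62*p^2 + 2.7*p + 1.59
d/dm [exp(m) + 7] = exp(m)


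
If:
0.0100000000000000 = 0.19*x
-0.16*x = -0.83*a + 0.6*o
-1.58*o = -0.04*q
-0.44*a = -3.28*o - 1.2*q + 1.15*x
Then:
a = 0.01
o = 0.00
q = 0.05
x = 0.05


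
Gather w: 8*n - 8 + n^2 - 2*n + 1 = n^2 + 6*n - 7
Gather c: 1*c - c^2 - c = -c^2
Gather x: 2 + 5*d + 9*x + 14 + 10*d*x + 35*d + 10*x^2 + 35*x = 40*d + 10*x^2 + x*(10*d + 44) + 16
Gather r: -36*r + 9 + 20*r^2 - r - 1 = 20*r^2 - 37*r + 8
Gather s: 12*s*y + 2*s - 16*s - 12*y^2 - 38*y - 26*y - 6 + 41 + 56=s*(12*y - 14) - 12*y^2 - 64*y + 91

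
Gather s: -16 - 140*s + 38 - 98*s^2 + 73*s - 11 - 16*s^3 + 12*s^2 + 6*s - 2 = -16*s^3 - 86*s^2 - 61*s + 9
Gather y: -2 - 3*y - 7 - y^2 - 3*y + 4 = -y^2 - 6*y - 5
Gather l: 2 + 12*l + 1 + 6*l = 18*l + 3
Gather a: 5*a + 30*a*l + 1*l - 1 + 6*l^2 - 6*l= a*(30*l + 5) + 6*l^2 - 5*l - 1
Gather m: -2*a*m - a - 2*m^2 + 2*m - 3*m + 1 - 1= -a - 2*m^2 + m*(-2*a - 1)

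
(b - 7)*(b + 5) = b^2 - 2*b - 35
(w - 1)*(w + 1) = w^2 - 1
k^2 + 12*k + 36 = (k + 6)^2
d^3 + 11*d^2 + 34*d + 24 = (d + 1)*(d + 4)*(d + 6)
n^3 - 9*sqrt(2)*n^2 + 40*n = n*(n - 5*sqrt(2))*(n - 4*sqrt(2))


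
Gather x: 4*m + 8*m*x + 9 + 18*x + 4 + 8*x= 4*m + x*(8*m + 26) + 13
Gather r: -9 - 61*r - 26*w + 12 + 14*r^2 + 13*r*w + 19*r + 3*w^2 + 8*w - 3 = 14*r^2 + r*(13*w - 42) + 3*w^2 - 18*w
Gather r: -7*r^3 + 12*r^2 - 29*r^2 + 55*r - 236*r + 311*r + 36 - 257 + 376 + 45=-7*r^3 - 17*r^2 + 130*r + 200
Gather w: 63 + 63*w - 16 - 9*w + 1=54*w + 48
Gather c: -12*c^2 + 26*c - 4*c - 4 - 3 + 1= -12*c^2 + 22*c - 6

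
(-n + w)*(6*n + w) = -6*n^2 + 5*n*w + w^2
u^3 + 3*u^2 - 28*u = u*(u - 4)*(u + 7)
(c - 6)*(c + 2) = c^2 - 4*c - 12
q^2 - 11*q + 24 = (q - 8)*(q - 3)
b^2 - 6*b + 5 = (b - 5)*(b - 1)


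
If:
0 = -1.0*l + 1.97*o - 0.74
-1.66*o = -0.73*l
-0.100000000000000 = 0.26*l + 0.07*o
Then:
No Solution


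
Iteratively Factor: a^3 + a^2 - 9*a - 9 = (a - 3)*(a^2 + 4*a + 3) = (a - 3)*(a + 3)*(a + 1)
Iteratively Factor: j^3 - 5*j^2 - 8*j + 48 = (j - 4)*(j^2 - j - 12) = (j - 4)^2*(j + 3)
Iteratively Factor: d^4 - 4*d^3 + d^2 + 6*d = (d - 3)*(d^3 - d^2 - 2*d) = d*(d - 3)*(d^2 - d - 2) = d*(d - 3)*(d + 1)*(d - 2)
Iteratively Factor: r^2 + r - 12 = (r + 4)*(r - 3)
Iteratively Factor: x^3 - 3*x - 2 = (x - 2)*(x^2 + 2*x + 1) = (x - 2)*(x + 1)*(x + 1)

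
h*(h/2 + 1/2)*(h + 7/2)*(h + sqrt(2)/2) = h^4/2 + sqrt(2)*h^3/4 + 9*h^3/4 + 9*sqrt(2)*h^2/8 + 7*h^2/4 + 7*sqrt(2)*h/8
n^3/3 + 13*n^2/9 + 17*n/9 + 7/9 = (n/3 + 1/3)*(n + 1)*(n + 7/3)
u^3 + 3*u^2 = u^2*(u + 3)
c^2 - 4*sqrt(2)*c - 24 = (c - 6*sqrt(2))*(c + 2*sqrt(2))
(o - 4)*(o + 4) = o^2 - 16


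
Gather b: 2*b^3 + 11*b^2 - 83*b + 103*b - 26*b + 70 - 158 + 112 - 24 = 2*b^3 + 11*b^2 - 6*b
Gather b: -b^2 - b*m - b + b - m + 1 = -b^2 - b*m - m + 1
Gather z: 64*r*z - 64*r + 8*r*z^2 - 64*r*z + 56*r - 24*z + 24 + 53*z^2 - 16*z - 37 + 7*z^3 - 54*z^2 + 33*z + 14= -8*r + 7*z^3 + z^2*(8*r - 1) - 7*z + 1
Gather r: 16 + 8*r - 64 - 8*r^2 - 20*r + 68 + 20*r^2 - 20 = 12*r^2 - 12*r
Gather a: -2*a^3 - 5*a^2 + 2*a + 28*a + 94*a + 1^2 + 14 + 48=-2*a^3 - 5*a^2 + 124*a + 63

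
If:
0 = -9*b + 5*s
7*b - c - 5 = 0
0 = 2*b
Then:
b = 0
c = -5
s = 0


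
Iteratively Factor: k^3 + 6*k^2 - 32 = (k - 2)*(k^2 + 8*k + 16) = (k - 2)*(k + 4)*(k + 4)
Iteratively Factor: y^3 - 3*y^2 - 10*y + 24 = (y - 4)*(y^2 + y - 6) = (y - 4)*(y - 2)*(y + 3)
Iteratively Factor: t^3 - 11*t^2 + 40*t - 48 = (t - 4)*(t^2 - 7*t + 12) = (t - 4)*(t - 3)*(t - 4)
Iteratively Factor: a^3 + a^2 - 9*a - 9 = (a - 3)*(a^2 + 4*a + 3) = (a - 3)*(a + 3)*(a + 1)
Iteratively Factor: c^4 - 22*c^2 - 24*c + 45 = (c - 5)*(c^3 + 5*c^2 + 3*c - 9) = (c - 5)*(c + 3)*(c^2 + 2*c - 3) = (c - 5)*(c - 1)*(c + 3)*(c + 3)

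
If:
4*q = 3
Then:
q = 3/4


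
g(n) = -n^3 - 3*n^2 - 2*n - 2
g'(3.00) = -47.00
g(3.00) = -62.00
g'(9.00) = -299.00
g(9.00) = -992.00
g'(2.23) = -30.30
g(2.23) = -32.47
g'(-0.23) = -0.78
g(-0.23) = -1.69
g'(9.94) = -358.05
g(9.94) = -1300.40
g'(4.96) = -105.56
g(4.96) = -207.75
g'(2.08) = -27.46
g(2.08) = -28.14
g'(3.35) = -55.77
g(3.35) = -79.96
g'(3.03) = -47.72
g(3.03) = -63.42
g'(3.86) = -69.86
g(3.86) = -111.93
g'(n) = -3*n^2 - 6*n - 2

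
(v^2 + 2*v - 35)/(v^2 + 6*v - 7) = (v - 5)/(v - 1)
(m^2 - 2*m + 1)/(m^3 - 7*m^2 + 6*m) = (m - 1)/(m*(m - 6))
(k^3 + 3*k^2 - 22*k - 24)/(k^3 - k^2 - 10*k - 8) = (k + 6)/(k + 2)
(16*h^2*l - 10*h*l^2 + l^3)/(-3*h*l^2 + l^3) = (-16*h^2 + 10*h*l - l^2)/(l*(3*h - l))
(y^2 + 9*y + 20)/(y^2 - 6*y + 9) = (y^2 + 9*y + 20)/(y^2 - 6*y + 9)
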